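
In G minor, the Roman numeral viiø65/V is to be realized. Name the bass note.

E

The applied chord viiø65/V is rooted on C#: C#-E-G-B.
The figure 65 means first inversion — the third is in the bass.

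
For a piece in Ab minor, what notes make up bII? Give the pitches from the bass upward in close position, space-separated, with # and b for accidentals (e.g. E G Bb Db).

Bbb Db Fb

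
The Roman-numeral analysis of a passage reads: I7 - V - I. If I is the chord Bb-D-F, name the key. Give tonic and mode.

I is given as Bb-D-F — a major triad with root Bb.
If Bb is scale degree 1 and the mode makes that degree carry a major triad, the tonic is Bb and the mode is major.

Bb major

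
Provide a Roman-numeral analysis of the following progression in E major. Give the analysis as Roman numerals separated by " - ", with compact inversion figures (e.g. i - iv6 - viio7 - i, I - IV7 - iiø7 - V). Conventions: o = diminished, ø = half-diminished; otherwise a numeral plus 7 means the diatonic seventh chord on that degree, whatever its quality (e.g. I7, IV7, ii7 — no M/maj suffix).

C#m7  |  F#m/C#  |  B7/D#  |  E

vi7 - ii64 - V65 - I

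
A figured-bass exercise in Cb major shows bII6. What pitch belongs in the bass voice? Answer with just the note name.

bII in Cb major has root Dbb; the chord is Dbb-Fb-Abb.
The figure 6 means first inversion — the third is in the bass.

Fb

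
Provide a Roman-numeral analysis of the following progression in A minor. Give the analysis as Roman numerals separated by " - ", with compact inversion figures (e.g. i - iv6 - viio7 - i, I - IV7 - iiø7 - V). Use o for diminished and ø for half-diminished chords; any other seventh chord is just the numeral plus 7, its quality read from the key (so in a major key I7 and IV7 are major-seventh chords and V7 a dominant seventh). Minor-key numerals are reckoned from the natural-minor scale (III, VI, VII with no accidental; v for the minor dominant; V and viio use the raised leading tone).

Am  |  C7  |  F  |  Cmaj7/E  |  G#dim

Am: root A is the tonic; minor triad there is i.
C7: chromatic; C is V of VI, so V7/VI.
F has root F, degree 6 in A minor, so VI.
Cmaj7/E: major seventh chord on C = scale degree 3 → III65.
G#dim: diminished triad on G# = scale degree 7 → viio.

i - V7/VI - VI - III65 - viio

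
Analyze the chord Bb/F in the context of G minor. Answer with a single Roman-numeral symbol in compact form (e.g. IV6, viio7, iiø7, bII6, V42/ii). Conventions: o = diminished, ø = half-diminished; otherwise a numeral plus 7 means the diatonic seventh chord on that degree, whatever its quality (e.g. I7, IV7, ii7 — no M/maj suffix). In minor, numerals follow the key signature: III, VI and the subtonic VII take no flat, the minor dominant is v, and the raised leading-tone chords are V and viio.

Stacked in thirds the chord is Bb-D-F: a major triad on Bb.
Bb is scale degree 3 in G minor, and a major triad on that degree is written III.
With F in the bass the chord is in second inversion, so the figured bass is 64.

III64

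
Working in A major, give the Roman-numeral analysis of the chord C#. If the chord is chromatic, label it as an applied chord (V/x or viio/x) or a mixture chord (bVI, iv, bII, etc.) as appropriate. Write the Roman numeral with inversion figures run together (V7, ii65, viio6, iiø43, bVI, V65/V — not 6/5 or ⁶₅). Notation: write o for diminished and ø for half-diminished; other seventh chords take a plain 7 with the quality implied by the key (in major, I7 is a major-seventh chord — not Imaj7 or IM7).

Stacked in thirds the chord is C#-E#-G#: a major triad on C#.
C# is not a diatonic chord root with this quality in A major, but it lies a perfect fifth above F# (vi), so the chord functions as an applied dominant of vi.

V/vi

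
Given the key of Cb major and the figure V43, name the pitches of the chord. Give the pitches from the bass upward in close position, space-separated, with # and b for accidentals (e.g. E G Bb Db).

The numeral's case and figure indicate a dominant seventh chord. In Cb major its root, the dominant, is Gb.
Stacking thirds from Gb gives Gb-Bb-Db-Fb.
The figured bass 43 indicates second inversion, placing the fifth (Db) in the bass: Db-Fb-Gb-Bb.

Db Fb Gb Bb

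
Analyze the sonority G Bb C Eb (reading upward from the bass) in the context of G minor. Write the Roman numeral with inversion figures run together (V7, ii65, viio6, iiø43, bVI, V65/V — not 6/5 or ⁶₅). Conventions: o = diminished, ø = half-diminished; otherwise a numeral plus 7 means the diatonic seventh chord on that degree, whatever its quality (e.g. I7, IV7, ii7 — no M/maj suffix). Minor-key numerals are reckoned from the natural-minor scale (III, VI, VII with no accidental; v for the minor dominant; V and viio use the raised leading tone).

Stacked in thirds the chord is C-Eb-G-Bb: a minor seventh chord on C.
C is scale degree 4 in G minor, and a minor seventh chord on that degree is written iv7.
With G in the bass the chord is in second inversion, so the figured bass is 43.

iv43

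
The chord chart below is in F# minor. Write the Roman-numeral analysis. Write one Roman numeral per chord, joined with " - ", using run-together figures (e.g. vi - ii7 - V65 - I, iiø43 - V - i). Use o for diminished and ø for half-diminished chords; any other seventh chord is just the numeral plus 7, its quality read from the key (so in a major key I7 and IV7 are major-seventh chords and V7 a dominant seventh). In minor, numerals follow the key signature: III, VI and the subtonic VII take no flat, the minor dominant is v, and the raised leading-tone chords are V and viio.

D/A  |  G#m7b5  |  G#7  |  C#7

D/A: root D is the submediant; major triad there is VI64.
G#m7b5: half-diminished seventh chord on G# = scale degree 2 → iiø7.
G#7: a dominant seventh chord on G#, the applied dominant of V → V7/V.
C#7: dominant seventh chord on C# = scale degree 5 → V7.

VI64 - iiø7 - V7/V - V7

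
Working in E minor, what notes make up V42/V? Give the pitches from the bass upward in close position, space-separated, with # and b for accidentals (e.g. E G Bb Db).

E F# A# C#

The slash means an applied dominant: we want the dominant of V. In E minor, V is B major, and its dominant is built on F#.
Building a dominant seventh chord on F# gives F#-A#-C#-E.
With the 42 figure the chord is in third inversion; from the bass E upward in close position it reads E-F#-A#-C#.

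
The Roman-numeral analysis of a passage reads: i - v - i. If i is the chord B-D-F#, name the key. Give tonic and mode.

The chord Bm is a minor triad rooted on B; its label is i.
If B is scale degree 1 and the mode makes that degree carry a minor triad, the tonic is B and the mode is minor.

B minor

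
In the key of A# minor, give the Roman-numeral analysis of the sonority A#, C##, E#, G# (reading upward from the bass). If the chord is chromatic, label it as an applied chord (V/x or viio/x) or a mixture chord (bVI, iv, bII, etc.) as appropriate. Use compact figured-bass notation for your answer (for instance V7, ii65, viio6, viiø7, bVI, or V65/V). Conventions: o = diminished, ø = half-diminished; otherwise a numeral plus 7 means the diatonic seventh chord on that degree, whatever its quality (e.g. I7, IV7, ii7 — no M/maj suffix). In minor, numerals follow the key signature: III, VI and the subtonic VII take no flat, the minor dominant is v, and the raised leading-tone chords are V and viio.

V7/iv

Stacked in thirds the chord is A#-C##-E#-G#: a dominant seventh chord on A#.
A# is not a diatonic chord root with this quality in A# minor, but it lies a perfect fifth above D# (iv), so the chord functions as an applied dominant of iv.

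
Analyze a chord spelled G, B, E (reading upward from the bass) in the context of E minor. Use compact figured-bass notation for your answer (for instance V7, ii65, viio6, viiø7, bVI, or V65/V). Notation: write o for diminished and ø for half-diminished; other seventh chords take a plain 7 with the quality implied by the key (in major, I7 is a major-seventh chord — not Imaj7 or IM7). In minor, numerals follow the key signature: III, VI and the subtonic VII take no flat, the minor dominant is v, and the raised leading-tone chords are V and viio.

i6

Stacked in thirds the chord is E-G-B: a minor triad on E.
E is scale degree 1 in E minor, and a minor triad on that degree is written i.
With G in the bass the chord is in first inversion, so the figured bass is 6.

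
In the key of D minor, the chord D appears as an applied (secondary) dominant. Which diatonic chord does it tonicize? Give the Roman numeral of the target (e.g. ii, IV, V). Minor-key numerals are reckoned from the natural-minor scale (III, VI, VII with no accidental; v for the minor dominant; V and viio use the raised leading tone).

iv

The chord is a major triad on D.
A dominant resolves down a perfect fifth: D → G. In D minor, G is scale degree 4, i.e. iv.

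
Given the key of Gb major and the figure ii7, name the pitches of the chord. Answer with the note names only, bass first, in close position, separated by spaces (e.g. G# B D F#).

Ab Cb Eb Gb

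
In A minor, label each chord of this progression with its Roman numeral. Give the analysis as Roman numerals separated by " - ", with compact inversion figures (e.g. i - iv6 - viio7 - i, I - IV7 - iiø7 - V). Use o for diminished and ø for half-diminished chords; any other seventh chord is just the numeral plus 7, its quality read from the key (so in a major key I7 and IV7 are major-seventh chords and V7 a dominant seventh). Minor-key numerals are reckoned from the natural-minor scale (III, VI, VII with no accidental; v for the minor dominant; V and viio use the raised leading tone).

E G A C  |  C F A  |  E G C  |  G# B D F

i43 - VI64 - III6 - viio7

E-G-A-C: root A is the tonic; minor seventh chord there is i43.
C-F-A: root F is the submediant; major triad there is VI64.
E-G-C has root C, degree 3 in A minor, so III6.
G#-B-D-F: fully diminished seventh chord on G# = scale degree 7 → viio7.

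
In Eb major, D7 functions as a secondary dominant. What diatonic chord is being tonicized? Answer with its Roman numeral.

The chord is a dominant seventh chord on D.
A dominant resolves down a perfect fifth: D → G. In Eb major, G is scale degree 3, i.e. iii.

iii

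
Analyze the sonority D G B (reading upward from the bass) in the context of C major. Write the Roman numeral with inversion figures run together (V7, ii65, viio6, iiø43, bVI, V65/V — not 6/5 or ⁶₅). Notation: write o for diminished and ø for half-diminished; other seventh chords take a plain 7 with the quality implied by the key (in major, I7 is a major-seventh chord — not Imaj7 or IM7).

The pitches G-B-D form a major triad rooted on G.
G is scale degree 5 in C major, and a major triad on that degree is written V.
With D in the bass the chord is in second inversion, so the figured bass is 64.

V64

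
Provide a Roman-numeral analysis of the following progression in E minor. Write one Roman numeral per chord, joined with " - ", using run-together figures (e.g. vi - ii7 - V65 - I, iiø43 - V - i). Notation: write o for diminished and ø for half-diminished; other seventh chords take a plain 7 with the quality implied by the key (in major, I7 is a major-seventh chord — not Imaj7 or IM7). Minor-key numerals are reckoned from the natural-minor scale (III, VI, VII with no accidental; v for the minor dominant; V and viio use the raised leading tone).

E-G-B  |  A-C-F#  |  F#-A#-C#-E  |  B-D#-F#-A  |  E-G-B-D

i - iio6 - V7/V - V7 - i7

E-G-B has root E, degree 1 in E minor, so i.
A-C-F#: diminished triad on F# = scale degree 2 → iio6.
F#-A#-C#-E is the secondary dominant of V (dominant seventh chord on F#): V7/V.
B-D#-F#-A: dominant seventh chord on B = scale degree 5 → V7.
E-G-B-D: root E is the tonic; minor seventh chord there is i7.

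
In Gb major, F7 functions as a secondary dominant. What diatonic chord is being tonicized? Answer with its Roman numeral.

iii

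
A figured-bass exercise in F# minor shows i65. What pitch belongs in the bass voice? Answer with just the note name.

A

i in F# minor has root F#; the chord is F#-A-C#-E.
The figure 65 means first inversion — the third is in the bass.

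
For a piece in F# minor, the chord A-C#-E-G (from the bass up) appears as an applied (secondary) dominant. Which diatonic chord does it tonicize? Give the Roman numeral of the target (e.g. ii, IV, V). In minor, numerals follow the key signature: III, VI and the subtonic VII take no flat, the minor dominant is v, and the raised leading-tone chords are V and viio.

VI

The chord is a dominant seventh chord on A.
A dominant resolves down a perfect fifth: A → D. In F# minor, D is scale degree 6, i.e. VI.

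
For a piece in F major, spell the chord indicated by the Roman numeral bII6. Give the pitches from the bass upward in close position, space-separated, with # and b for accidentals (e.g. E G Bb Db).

bII6 is the Neapolitan sixth — a major triad on the lowered second degree, here in its customary first inversion. In F major that root is Gb.
So the chord is Gb-Bb-Db, a major triad.
With the 6 figure the chord is in first inversion; from the bass Bb upward in close position it reads Bb-Db-Gb.

Bb Db Gb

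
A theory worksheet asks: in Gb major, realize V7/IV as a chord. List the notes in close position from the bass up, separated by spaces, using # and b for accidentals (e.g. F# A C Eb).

The slash means an applied dominant: we want the dominant of IV. In Gb major, IV is Cb major, and its dominant is built on Gb.
Building a dominant seventh chord on Gb gives Gb-Bb-Db-Fb.

Gb Bb Db Fb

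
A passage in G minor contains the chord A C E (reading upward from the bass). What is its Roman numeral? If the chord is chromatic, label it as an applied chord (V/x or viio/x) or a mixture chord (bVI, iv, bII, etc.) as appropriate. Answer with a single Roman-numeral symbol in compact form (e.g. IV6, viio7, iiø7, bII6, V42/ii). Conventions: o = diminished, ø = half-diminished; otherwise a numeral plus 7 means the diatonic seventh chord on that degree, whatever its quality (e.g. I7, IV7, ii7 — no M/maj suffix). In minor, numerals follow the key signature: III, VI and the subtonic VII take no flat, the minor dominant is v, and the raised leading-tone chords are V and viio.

The pitches A-C-E form a minor triad rooted on A.
A is the second degree of G minor. This is the minor supertonic, borrowed from the parallel major (the Dorian ii).

ii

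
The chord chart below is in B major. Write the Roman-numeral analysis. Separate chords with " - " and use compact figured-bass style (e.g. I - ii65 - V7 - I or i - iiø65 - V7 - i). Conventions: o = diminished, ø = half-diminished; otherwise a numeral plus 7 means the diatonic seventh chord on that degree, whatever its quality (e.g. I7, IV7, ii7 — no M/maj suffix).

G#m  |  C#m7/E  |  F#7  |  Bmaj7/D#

vi - ii65 - V7 - I65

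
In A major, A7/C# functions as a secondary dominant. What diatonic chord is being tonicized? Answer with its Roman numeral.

The chord is a dominant seventh chord on A.
A dominant resolves down a perfect fifth: A → D. In A major, D is scale degree 4, i.e. IV.

IV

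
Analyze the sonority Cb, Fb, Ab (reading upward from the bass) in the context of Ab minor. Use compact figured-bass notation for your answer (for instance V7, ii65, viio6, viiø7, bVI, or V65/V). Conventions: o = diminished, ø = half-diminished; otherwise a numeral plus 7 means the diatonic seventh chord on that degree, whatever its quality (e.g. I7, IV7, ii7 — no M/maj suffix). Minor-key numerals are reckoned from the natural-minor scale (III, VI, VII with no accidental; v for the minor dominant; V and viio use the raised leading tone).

VI64

Stacked in thirds the chord is Fb-Ab-Cb: a major triad on Fb.
In Ab minor, Fb is the submediant; the diatonic major triad there is VI.
With Cb in the bass the chord is in second inversion, so the figured bass is 64.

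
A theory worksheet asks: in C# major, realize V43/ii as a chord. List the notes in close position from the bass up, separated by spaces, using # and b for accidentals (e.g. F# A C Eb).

The slash means an applied dominant: we want the dominant of ii. In C# major, ii is D# minor, and its dominant is built on A#.
Building a dominant seventh chord on A# gives A#-C##-E#-G#.
With the 43 figure the chord is in second inversion; from the bass E# upward in close position it reads E#-G#-A#-C##.

E# G# A# C##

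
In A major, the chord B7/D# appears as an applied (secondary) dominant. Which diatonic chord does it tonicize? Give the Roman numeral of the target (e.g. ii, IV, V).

V

The chord is a dominant seventh chord on B.
A dominant resolves down a perfect fifth: B → E. In A major, E is scale degree 5, i.e. V.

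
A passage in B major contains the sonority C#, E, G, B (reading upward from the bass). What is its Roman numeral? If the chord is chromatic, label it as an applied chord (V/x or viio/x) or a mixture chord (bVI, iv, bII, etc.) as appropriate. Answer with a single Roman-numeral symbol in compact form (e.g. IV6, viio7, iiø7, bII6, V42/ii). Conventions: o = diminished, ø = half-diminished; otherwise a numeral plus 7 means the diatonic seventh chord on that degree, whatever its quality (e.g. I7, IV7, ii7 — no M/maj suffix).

iiø7

Stacked in thirds the chord is C#-E-G-B: a half-diminished seventh chord on C#.
C# is the second degree of B major. This is the half-diminished supertonic seventh, borrowed from the parallel minor.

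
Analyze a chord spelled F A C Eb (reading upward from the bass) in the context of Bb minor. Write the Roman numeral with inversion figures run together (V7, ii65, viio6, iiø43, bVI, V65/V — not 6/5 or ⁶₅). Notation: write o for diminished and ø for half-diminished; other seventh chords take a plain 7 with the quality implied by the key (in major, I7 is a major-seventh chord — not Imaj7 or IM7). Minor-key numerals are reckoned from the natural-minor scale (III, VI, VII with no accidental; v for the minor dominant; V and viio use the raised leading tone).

V7

The pitches F-A-C-Eb form a dominant seventh chord rooted on F.
In Bb minor, F is the dominant; the diatonic dominant seventh chord there is V7.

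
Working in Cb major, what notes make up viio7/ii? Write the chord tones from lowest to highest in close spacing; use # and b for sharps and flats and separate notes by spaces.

viio7/ii is a secondary leading-tone chord. The target ii is Db in Cb major; the applied chord is rooted a semitone below, on C.
Building a fully diminished seventh chord on C gives C-Eb-Gb-Bbb.

C Eb Gb Bbb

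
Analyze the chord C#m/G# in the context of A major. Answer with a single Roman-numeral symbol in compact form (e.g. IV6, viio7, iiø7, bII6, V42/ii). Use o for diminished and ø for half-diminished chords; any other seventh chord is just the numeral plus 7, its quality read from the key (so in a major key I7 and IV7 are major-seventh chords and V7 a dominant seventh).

iii64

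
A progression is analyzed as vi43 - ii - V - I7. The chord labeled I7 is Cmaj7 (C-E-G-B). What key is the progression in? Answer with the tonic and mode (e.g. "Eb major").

C major

I7 is given as C-E-G-B — a major seventh chord with root C.
If C is scale degree 1 and the mode makes that degree carry a major seventh chord, the tonic is C and the mode is major.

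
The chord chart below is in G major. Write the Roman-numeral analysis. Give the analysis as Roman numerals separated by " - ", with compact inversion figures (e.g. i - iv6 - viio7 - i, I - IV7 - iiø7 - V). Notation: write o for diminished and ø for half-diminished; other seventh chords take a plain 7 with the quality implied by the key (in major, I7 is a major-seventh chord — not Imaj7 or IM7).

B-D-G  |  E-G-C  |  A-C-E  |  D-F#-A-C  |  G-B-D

B-D-G has root G, degree 1 in G major, so I6.
E-G-C: major triad on C = scale degree 4 → IV6.
A-C-E: root A is the supertonic; minor triad there is ii.
D-F#-A-C: dominant seventh chord on D = scale degree 5 → V7.
G-B-D: root G is the tonic; major triad there is I.

I6 - IV6 - ii - V7 - I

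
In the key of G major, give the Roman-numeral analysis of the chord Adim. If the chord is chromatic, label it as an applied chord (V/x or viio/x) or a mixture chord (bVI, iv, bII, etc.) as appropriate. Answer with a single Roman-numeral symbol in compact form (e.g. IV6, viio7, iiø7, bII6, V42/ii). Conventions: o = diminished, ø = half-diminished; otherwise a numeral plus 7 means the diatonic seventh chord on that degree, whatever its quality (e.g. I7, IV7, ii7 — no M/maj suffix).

iio

Stacked in thirds the chord is A-C-Eb: a diminished triad on A.
A is the second degree of G major. This is the diminished supertonic triad, borrowed from the parallel minor.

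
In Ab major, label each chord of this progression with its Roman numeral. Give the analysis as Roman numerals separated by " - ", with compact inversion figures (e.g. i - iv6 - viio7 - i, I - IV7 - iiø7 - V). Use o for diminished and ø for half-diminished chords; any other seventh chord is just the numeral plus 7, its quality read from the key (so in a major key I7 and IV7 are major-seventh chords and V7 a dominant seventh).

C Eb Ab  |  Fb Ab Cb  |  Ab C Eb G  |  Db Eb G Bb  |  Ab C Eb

I6 - bVI - I7 - V42 - I

C-Eb-Ab: root Ab is the tonic; major triad there is I6.
Fb-Ab-Cb: Fb with this quality isn't in the key; it's bVI, borrowed from the parallel minor.
Ab-C-Eb-G: root Ab is the tonic; major seventh chord there is I7.
Db-Eb-G-Bb has root Eb, degree 5 in Ab major, so V42.
Ab-C-Eb: major triad on Ab = scale degree 1 → I.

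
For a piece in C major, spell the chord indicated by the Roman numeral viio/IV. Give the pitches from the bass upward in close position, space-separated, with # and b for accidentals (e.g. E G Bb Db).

E G Bb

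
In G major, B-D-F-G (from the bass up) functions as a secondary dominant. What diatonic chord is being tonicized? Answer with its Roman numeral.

The chord is a dominant seventh chord on G.
A dominant resolves down a perfect fifth: G → C. In G major, C is scale degree 4, i.e. IV.

IV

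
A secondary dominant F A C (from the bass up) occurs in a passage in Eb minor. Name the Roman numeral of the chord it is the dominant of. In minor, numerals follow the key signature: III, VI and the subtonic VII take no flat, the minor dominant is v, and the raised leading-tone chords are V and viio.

The chord is a major triad on F.
A dominant resolves down a perfect fifth: F → Bb. In Eb minor, Bb is scale degree 5, i.e. V.

V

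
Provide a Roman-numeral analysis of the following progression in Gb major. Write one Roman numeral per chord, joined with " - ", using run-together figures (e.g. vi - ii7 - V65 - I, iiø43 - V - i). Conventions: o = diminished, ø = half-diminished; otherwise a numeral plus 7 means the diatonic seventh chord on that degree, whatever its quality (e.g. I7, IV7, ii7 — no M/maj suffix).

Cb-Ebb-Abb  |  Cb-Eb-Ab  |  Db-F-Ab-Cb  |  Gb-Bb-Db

bII6 - ii6 - V7 - I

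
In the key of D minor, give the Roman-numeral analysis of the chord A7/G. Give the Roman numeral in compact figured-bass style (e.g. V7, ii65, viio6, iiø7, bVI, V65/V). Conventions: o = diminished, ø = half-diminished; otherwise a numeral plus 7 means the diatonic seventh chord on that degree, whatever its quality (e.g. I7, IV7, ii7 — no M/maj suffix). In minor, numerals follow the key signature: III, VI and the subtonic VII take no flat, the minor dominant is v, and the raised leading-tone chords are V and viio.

Stacked in thirds the chord is A-C#-E-G: a dominant seventh chord on A.
A is scale degree 5 in D minor, and a dominant seventh chord on that degree is written V7.
With G in the bass the chord is in third inversion, so the figured bass is 42.

V42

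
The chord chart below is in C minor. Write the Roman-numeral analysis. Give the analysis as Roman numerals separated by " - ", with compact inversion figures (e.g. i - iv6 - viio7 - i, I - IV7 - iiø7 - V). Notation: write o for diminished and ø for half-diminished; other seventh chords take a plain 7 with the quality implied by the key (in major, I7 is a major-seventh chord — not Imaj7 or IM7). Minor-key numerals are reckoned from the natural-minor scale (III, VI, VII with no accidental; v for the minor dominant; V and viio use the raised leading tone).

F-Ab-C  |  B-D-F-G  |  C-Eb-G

F-Ab-C has root F, degree 4 in C minor, so iv.
B-D-F-G has root G, degree 5 in C minor, so V65.
C-Eb-G: minor triad on C = scale degree 1 → i.

iv - V65 - i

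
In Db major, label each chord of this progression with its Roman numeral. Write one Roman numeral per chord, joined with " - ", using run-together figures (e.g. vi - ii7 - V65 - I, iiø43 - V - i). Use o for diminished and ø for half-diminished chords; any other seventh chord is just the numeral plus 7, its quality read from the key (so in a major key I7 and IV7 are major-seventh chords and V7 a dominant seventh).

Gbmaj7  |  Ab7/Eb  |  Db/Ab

IV7 - V43 - I64

Gbmaj7 has root Gb, degree 4 in Db major, so IV7.
Ab7/Eb: root Ab is the dominant; dominant seventh chord there is V43.
Db/Ab: root Db is the tonic; major triad there is I64.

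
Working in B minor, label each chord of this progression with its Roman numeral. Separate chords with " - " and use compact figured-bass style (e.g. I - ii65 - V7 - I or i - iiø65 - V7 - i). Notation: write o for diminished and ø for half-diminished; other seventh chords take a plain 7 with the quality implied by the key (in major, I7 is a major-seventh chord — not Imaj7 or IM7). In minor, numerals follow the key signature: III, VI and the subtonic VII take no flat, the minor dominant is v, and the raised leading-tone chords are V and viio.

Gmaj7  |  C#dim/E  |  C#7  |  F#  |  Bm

VI7 - iio6 - V7/V - V - i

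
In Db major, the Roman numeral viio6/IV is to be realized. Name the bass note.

Ab

The applied chord viio6/IV is rooted on F: F-Ab-Cb.
The figure 6 means first inversion — the third is in the bass.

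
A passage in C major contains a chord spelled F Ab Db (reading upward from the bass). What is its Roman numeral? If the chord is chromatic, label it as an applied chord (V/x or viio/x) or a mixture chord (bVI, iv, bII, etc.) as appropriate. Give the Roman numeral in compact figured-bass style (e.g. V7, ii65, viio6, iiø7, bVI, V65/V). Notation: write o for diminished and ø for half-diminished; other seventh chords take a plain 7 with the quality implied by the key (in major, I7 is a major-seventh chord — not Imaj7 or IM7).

bII6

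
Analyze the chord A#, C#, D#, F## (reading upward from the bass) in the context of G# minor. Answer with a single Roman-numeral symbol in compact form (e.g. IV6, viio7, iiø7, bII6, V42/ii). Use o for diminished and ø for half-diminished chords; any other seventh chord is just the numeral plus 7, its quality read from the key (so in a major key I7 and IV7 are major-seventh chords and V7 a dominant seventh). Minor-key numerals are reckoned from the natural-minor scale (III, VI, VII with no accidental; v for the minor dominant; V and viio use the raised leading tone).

The pitches D#-F##-A#-C# form a dominant seventh chord rooted on D#.
D# is scale degree 5 in G# minor, and a dominant seventh chord on that degree is written V7.
With A# in the bass the chord is in second inversion, so the figured bass is 43.

V43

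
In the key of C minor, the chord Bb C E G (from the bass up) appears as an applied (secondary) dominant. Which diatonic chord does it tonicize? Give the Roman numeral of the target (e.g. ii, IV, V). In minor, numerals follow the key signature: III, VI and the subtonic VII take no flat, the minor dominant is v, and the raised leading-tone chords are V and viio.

iv

The chord is a dominant seventh chord on C.
A dominant resolves down a perfect fifth: C → F. In C minor, F is scale degree 4, i.e. iv.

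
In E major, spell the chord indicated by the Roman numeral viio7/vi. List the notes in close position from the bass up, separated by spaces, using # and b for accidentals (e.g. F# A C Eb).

B# D# F# A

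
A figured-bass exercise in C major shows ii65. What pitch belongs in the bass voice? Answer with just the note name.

ii in C major has root D; the chord is D-F-A-C.
The figure 65 means first inversion — the third is in the bass.

F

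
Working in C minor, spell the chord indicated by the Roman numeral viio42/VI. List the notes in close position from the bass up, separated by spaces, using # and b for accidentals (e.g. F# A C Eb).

The slash marks an applied leading-tone chord: viio of VI. In C minor, VI is Ab, so the leading tone to it is G, a half step below.
Building a fully diminished seventh chord on G gives G-Bb-Db-Fb.
With the 42 figure the chord is in third inversion; from the bass Fb upward in close position it reads Fb-G-Bb-Db.

Fb G Bb Db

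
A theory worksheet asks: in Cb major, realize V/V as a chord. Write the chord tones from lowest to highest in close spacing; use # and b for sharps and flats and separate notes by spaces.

Db F Ab

The slash means an applied dominant: we want the dominant of V. In Cb major, V is Gb major, and its dominant is built on Db.
Building a major triad on Db gives Db-F-Ab.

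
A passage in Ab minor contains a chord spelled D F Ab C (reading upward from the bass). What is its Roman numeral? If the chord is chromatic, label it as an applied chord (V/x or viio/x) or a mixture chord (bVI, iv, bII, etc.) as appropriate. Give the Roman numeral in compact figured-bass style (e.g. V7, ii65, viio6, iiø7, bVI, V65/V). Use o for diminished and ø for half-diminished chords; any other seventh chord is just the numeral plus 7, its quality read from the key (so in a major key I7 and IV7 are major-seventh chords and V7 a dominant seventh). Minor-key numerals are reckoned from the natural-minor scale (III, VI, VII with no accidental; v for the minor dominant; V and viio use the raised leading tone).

viiø7/V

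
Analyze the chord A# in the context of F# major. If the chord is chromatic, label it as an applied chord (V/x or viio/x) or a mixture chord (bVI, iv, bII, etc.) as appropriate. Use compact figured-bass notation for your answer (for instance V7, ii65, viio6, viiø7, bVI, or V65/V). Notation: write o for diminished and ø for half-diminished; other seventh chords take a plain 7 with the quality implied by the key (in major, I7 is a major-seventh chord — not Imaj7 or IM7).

V/vi

The pitches A#-C##-E# form a major triad rooted on A#.
A# is not a diatonic chord root with this quality in F# major, but it lies a perfect fifth above D# (vi), so the chord functions as an applied dominant of vi.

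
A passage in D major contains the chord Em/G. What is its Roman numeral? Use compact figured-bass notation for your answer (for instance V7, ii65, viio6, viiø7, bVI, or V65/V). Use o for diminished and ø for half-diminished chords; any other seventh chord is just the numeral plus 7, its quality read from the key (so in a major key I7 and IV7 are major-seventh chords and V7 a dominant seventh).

Stacked in thirds the chord is E-G-B: a minor triad on E.
In D major, E is the supertonic; the diatonic minor triad there is ii.
With G in the bass the chord is in first inversion, so the figured bass is 6.

ii6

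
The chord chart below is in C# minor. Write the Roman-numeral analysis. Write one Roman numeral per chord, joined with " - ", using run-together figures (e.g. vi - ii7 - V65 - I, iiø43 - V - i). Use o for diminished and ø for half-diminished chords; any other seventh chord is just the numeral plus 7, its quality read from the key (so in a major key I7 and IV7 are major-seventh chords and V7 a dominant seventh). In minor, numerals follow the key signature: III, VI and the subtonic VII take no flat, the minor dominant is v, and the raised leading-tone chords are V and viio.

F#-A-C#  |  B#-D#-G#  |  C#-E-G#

iv - V6 - i

F#-A-C#: root F# is the subdominant; minor triad there is iv.
B#-D#-G#: root G# is the dominant; major triad there is V6.
C#-E-G#: minor triad on C# = scale degree 1 → i.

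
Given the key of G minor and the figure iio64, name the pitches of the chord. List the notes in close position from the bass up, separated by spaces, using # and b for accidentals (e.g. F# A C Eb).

Eb A C

In G minor, scale degree 2 is A, and the diatonic chord built there is a diminished triad.
That chord is spelled A-C-Eb.
With the 64 figure the chord is in second inversion; from the bass Eb upward in close position it reads Eb-A-C.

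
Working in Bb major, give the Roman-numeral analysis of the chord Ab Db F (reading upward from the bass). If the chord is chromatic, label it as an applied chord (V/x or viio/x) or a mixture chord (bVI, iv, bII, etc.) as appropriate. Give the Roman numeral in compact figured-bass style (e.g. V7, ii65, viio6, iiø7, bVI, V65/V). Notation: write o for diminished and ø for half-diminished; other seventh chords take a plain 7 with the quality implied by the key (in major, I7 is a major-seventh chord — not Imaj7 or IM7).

Stacked in thirds the chord is Db-F-Ab: a major triad on Db.
Db is the lowered third degree of Bb major (diatonic 3 would be D). This is a major triad on the lowered third degree, borrowed from the parallel minor.
With Ab in the bass the chord is in second inversion, so the figured bass is 64.

bIII64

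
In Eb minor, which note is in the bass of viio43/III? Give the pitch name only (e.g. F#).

Cb

The applied chord viio43/III is rooted on F: F-Ab-Cb-Ebb.
The figure 43 means second inversion — the fifth is in the bass.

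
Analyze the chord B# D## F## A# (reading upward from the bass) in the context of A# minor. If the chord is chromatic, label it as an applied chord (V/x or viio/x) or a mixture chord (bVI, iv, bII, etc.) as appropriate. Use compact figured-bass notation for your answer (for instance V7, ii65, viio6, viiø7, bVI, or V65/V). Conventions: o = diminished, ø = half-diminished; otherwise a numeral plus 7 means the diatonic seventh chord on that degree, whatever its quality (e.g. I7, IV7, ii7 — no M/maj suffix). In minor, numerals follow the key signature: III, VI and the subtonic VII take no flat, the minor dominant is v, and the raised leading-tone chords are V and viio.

The pitches B#-D##-F##-A# form a dominant seventh chord rooted on B#.
B# is not a diatonic chord root with this quality in A# minor, but it lies a perfect fifth above E# (V), so the chord functions as an applied dominant of V.

V7/V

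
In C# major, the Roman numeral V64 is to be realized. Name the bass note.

D#

V in C# major has root G#; the chord is G#-B#-D#.
The figure 64 means second inversion — the fifth is in the bass.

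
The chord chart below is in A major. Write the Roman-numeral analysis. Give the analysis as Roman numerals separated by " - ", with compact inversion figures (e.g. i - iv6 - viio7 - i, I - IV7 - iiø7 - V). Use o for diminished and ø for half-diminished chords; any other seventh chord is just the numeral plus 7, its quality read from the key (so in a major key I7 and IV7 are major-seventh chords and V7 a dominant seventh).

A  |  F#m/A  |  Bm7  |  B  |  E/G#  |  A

I - vi6 - ii7 - V/V - V6 - I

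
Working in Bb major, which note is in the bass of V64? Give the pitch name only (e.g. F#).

C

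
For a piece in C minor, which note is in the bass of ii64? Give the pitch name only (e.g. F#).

A

ii in C minor has root D; the chord is D-F-A.
The figure 64 means second inversion — the fifth is in the bass.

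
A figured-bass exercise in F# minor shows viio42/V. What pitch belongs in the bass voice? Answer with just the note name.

A

The applied chord viio42/V is rooted on B#: B#-D#-F#-A.
The figure 42 means third inversion — the seventh is in the bass.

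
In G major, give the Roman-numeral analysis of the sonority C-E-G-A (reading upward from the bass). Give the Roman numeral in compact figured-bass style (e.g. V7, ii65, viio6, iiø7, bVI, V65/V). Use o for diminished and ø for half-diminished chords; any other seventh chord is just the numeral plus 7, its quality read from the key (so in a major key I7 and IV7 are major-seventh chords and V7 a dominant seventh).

The pitches A-C-E-G form a minor seventh chord rooted on A.
A is scale degree 2 in G major, and a minor seventh chord on that degree is written ii7.
With C in the bass the chord is in first inversion, so the figured bass is 65.

ii65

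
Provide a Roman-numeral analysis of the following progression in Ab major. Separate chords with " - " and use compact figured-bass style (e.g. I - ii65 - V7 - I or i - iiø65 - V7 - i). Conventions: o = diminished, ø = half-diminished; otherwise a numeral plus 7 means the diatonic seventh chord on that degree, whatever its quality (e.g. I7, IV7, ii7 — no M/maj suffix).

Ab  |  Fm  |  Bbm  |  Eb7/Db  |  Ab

Ab: root Ab is the tonic; major triad there is I.
Fm: minor triad on F = scale degree 6 → vi.
Bbm has root Bb, degree 2 in Ab major, so ii.
Eb7/Db: dominant seventh chord on Eb = scale degree 5 → V42.
Ab: major triad on Ab = scale degree 1 → I.

I - vi - ii - V42 - I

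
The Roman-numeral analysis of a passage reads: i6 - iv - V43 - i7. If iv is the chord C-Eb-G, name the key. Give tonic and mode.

G minor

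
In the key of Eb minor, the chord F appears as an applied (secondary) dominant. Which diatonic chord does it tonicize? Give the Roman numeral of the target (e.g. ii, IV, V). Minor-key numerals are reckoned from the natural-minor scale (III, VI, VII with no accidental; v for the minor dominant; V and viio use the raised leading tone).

The chord is a major triad on F.
A dominant resolves down a perfect fifth: F → Bb. In Eb minor, Bb is scale degree 5, i.e. V.

V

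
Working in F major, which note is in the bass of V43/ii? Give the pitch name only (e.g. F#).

The applied chord V43/ii is rooted on D: D-F#-A-C.
The figure 43 means second inversion — the fifth is in the bass.

A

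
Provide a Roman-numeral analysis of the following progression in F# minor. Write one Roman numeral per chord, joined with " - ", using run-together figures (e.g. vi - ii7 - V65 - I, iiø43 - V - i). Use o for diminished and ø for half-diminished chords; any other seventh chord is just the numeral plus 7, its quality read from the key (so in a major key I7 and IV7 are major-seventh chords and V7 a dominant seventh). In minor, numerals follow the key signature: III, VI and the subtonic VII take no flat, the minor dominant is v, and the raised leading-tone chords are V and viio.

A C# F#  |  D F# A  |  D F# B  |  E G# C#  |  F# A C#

i6 - VI - iv6 - v6 - i

A-C#-F#: minor triad on F# = scale degree 1 → i6.
D-F#-A has root D, degree 6 in F# minor, so VI.
D-F#-B has root B, degree 4 in F# minor, so iv6.
E-G#-C#: minor triad on C# = scale degree 5 → v6.
F#-A-C#: root F# is the tonic; minor triad there is i.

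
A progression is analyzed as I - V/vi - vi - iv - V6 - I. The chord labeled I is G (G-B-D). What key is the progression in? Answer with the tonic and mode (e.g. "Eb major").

G major

The chord G is a major triad rooted on G; its label is I.
If G is scale degree 1 and the mode makes that degree carry a major triad, the tonic is G and the mode is major.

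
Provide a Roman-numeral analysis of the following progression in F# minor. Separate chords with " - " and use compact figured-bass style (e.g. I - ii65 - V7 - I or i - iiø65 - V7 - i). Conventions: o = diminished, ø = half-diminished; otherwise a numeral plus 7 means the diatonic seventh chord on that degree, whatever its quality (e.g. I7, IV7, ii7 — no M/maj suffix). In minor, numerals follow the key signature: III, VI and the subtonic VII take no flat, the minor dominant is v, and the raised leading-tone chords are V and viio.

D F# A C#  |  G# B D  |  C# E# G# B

VI7 - iio - V7

D-F#-A-C# has root D, degree 6 in F# minor, so VI7.
G#-B-D has root G#, degree 2 in F# minor, so iio.
C#-E#-G#-B: dominant seventh chord on C# = scale degree 5 → V7.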